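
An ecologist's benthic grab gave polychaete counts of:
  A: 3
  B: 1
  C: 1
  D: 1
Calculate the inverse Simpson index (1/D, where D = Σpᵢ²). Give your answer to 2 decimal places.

3.00

Total N = 3+1+1+1 = 6, so the proportions are 0.5, 0.16667, 0.16667, 0.16667 (working shown to 5 dp, full precision carried).
D = 0.5² + 0.16667² + 0.16667² + 0.16667² = 0.25000 + 0.02778 + 0.02778 + 0.02778 = 0.33333.
So 1/D = 3.0000, i.e. 3.00 to 2 decimal places.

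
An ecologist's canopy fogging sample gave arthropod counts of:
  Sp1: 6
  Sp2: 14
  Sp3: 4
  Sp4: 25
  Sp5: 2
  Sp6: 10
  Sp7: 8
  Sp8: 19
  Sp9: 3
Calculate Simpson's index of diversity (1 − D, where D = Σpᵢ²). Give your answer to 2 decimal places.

0.83

Total N = 6+14+4+25+2+10+8+19+3 = 91, so the proportions are 0.0659, 0.1538, 0.044, 0.2747, 0.022, 0.1099, 0.0879, 0.2088, 0.033 (working shown to 4 dp, full precision carried).
D = 0.0659² + 0.1538² + 0.044² + 0.2747² + 0.022² + 0.1099² + 0.0879² + 0.2088² + 0.033² = 0.0043 + 0.0237 + 0.0019 + 0.0755 + 0.0005 + 0.0121 + 0.0077 + 0.0436 + 0.0011 = 0.1704.
So 1 − D = 0.8296, i.e. 0.83 to 2 decimal places.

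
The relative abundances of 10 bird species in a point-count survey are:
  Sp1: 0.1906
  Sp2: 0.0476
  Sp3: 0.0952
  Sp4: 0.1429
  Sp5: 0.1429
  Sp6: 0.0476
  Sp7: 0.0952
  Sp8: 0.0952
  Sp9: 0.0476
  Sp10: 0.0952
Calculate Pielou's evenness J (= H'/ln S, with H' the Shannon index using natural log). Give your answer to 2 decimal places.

H' = −Σ pᵢ ln pᵢ = −((-0.3159) + (-0.1449) + (-0.2239) + (-0.2780) + (-0.2780) + (-0.1449) + (-0.2239) + (-0.2239) + (-0.1449) + (-0.2239)) = 2.2024 (working shown to 4 dp, full precision carried).
With S = 10 species, ln S = 2.3026, so J = 2.2024/2.3026 = 0.9565, i.e. 0.96 to 2 decimal places.

0.96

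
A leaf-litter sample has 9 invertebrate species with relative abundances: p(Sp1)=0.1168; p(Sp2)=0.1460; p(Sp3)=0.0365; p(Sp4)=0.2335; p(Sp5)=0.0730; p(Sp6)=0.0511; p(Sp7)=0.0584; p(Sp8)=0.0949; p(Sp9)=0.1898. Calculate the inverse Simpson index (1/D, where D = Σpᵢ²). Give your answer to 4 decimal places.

6.7938

D = 0.1168² + 0.146² + 0.0365² + 0.2335² + 0.073² + 0.0511² + 0.0584² + 0.0949² + 0.1898² = 0.01364224 + 0.02131600 + 0.00133225 + 0.05452225 + 0.00532900 + 0.00261121 + 0.00341056 + 0.00900601 + 0.03602404 = 0.14719356 (working shown to 8 dp, full precision carried).
So 1/D = 6.793775, i.e. 6.7938 to 4 decimal places.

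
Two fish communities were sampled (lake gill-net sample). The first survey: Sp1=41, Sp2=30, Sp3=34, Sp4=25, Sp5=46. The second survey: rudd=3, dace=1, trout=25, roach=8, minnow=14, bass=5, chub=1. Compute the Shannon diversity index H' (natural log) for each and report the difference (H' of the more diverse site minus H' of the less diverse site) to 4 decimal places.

0.0943

The first survey: N=176, proportions 0.232955, 0.170455, 0.193182, 0.142045, 0.261364, giving H' = 1.586518 (working shown to 6 dp, full precision carried).
The second survey: N=57, proportions 0.052632, 0.017544, 0.438596, 0.140351, 0.245614, 0.087719, 0.017544, giving H' = 1.492222.
Difference = |1.586518 − 1.492222| = 0.094296, i.e. 0.0943 to 4 decimal places.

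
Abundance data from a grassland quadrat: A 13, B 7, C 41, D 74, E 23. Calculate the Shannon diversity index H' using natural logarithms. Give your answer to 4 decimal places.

Total N = 13+7+41+74+23 = 158, so the proportions are 0.082278, 0.044304, 0.259494, 0.468354, 0.14557 (working shown to 6 dp, full precision carried).
Each pᵢ ln pᵢ term: 0.082278×(-2.497646)=-0.205502, 0.044304×(-3.116685)=-0.138081, 0.259494×(-1.349023)=-0.350063, 0.468354×(-0.758530)=-0.355261, 0.14557×(-1.927101)=-0.280527.
Sum = -1.329435, so H' = 1.3294.

1.3294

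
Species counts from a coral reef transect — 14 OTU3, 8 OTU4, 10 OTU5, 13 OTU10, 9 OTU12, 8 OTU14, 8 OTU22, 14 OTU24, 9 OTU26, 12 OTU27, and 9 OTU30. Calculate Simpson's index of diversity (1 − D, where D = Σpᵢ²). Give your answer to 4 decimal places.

0.9046

Total N = 14+8+10+13+9+8+8+14+9+12+9 = 114, so the proportions are 0.122807, 0.070175, 0.087719, 0.114035, 0.078947, 0.070175, 0.070175, 0.122807, 0.078947, 0.105263, 0.078947 (working shown to 6 dp, full precision carried).
D = 0.122807² + 0.070175² + 0.087719² + 0.114035² + 0.078947² + 0.070175² + 0.070175² + 0.122807² + 0.078947² + 0.105263² + 0.078947² = 0.015082 + 0.004925 + 0.007695 + 0.013004 + 0.006233 + 0.004925 + 0.004925 + 0.015082 + 0.006233 + 0.011080 + 0.006233 = 0.095414.
So 1 − D = 0.904586, i.e. 0.9046 to 4 decimal places.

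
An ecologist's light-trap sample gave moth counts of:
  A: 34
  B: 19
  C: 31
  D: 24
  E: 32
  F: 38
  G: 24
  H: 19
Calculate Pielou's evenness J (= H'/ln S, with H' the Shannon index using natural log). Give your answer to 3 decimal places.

0.986

Total N = 34+19+31+24+32+38+24+19 = 221, so the proportions are 0.15385, 0.08597, 0.14027, 0.1086, 0.1448, 0.17195, 0.1086, 0.08597 (working shown to 5 dp, full precision carried).
H' = −Σ pᵢ ln pᵢ = −((-0.28797) + (-0.21095) + (-0.27552) + (-0.24110) + (-0.27981) + (-0.30272) + (-0.24110) + (-0.21095)) = 2.05012.
With S = 8 species, ln S = 2.07944, so J = 2.05012/2.07944 = 0.98590, i.e. 0.986 to 3 decimal places.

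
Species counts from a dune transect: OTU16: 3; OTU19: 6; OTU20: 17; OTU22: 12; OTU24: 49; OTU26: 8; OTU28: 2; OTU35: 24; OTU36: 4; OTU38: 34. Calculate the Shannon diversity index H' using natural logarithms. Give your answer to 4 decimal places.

Total N = 3+6+17+12+49+8+2+24+4+34 = 159, so the proportions are 0.018868, 0.037736, 0.106918, 0.075472, 0.308176, 0.050314, 0.012579, 0.150943, 0.025157, 0.213836 (working shown to 6 dp, full precision carried).
Each pᵢ ln pᵢ term: 0.018868×(-3.970292)=-0.074911, 0.037736×(-3.277145)=-0.123666, 0.106918×(-2.235691)=-0.239036, 0.075472×(-2.583998)=-0.195019, 0.308176×(-1.177084)=-0.362749, 0.050314×(-2.989463)=-0.150413, 0.012579×(-4.375757)=-0.055041, 0.150943×(-1.890850)=-0.285411, 0.025157×(-3.682610)=-0.092644, 0.213836×(-1.542544)=-0.329852.
Sum = -1.908743, so H' = 1.9087.

1.9087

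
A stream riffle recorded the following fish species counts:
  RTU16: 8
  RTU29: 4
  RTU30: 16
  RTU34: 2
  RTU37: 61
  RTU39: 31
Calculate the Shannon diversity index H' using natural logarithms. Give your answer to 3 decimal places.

1.319

Total N = 8+4+16+2+61+31 = 122, so the proportions are 0.06557, 0.03279, 0.13115, 0.01639, 0.5, 0.2541 (working shown to 5 dp, full precision carried).
Each pᵢ ln pᵢ term: 0.06557×(-2.72458)=-0.17866, 0.03279×(-3.41773)=-0.11206, 0.13115×(-2.03143)=-0.26642, 0.01639×(-4.11087)=-0.06739, 0.5×(-0.69315)=-0.34657, 0.2541×(-1.37003)=-0.34812.
Sum = -1.31922, so H' = 1.319.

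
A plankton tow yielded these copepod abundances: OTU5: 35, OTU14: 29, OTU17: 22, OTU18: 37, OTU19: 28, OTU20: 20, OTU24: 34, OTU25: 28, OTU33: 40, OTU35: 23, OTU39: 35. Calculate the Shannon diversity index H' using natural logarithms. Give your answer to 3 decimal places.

2.375

Total N = 35+29+22+37+28+20+34+28+40+23+35 = 331, so the proportions are 0.10574, 0.08761, 0.06647, 0.11178, 0.08459, 0.06042, 0.10272, 0.08459, 0.12085, 0.06949, 0.10574 (working shown to 5 dp, full precision carried).
Each pᵢ ln pᵢ term: 0.10574×(-2.24677)=-0.23757, 0.08761×(-2.43482)=-0.21332, 0.06647×(-2.71108)=-0.18019, 0.11178×(-2.19120)=-0.24494, 0.08459×(-2.46991)=-0.20894, 0.06042×(-2.80639)=-0.16957, 0.10272×(-2.27576)=-0.23376, 0.08459×(-2.46991)=-0.20894, 0.12085×(-2.11324)=-0.25538, 0.06949×(-2.66662)=-0.18529, 0.10574×(-2.24677)=-0.23757.
Sum = -2.37548, so H' = 2.375.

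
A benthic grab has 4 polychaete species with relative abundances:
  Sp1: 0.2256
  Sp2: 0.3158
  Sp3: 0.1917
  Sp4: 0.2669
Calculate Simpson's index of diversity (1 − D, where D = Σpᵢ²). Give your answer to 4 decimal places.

0.7414

D = 0.2256² + 0.3158² + 0.1917² + 0.2669² = 0.050895 + 0.099730 + 0.036749 + 0.071236 = 0.258610 (working shown to 6 dp, full precision carried).
So 1 − D = 0.741390, i.e. 0.7414 to 4 decimal places.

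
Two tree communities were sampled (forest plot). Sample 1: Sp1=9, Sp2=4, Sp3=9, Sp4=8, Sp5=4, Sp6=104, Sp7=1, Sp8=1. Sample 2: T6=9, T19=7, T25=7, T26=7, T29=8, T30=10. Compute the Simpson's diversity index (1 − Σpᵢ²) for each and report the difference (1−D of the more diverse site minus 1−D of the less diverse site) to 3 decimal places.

Sample 1: N=140, proportions 0.06429, 0.02857, 0.06429, 0.05714, 0.02857, 0.74286, 0.00714, 0.00714, giving 1−D = 0.43490 (working shown to 5 dp, full precision carried).
Sample 2: N=48, proportions 0.1875, 0.14583, 0.14583, 0.14583, 0.16667, 0.20833, giving 1−D = 0.82986.
Difference = |0.43490 − 0.82986| = 0.39496, i.e. 0.395 to 3 decimal places.

0.395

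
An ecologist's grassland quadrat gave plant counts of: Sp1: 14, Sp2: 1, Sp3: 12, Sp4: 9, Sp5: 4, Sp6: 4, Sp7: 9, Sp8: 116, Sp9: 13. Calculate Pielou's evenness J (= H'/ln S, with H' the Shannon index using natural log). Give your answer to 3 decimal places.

Total N = 14+1+12+9+4+4+9+116+13 = 182, so the proportions are 0.07692, 0.00549, 0.06593, 0.04945, 0.02198, 0.02198, 0.04945, 0.63736, 0.07143 (working shown to 5 dp, full precision carried).
H' = −Σ pᵢ ln pᵢ = −((-0.19730) + (-0.02859) + (-0.17928) + (-0.14869) + (-0.08391) + (-0.08391) + (-0.14869) + (-0.28708) + (-0.18850)) = 1.34595.
With S = 9 species, ln S = 2.19722, so J = 1.34595/2.19722 = 0.61257, i.e. 0.613 to 3 decimal places.

0.613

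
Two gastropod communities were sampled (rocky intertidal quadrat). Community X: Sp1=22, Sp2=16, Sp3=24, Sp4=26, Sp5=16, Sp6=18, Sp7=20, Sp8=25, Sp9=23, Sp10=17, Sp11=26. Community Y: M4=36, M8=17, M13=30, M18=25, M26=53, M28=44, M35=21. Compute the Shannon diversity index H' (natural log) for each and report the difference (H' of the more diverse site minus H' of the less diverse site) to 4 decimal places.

0.5036

Community X: N=233, proportions 0.094421, 0.06867, 0.103004, 0.111588, 0.06867, 0.077253, 0.085837, 0.107296, 0.098712, 0.072961, 0.111588, giving H' = 2.381878 (working shown to 6 dp, full precision carried).
Community Y: N=226, proportions 0.159292, 0.075221, 0.132743, 0.110619, 0.234513, 0.19469, 0.09292, giving H' = 1.878305.
Difference = |2.381878 − 1.878305| = 0.503573, i.e. 0.5036 to 4 decimal places.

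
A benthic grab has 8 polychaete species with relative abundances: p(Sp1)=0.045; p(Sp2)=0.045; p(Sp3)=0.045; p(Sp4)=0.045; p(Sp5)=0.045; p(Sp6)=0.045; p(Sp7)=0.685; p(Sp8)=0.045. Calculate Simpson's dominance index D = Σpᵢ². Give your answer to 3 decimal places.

0.483

D = 0.045² + 0.045² + 0.045² + 0.045² + 0.045² + 0.045² + 0.685² + 0.045² = 0.00202 + 0.00202 + 0.00202 + 0.00202 + 0.00202 + 0.00202 + 0.46923 + 0.00202 = 0.48340 (working shown to 5 dp, full precision carried).
To 3 decimal places, D = 0.483.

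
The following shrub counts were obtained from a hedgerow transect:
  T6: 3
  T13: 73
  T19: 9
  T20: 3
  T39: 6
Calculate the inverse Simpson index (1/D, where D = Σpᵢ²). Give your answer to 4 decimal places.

Total N = 3+73+9+3+6 = 94, so the proportions are 0.0319149, 0.7765957, 0.0957447, 0.0319149, 0.0638298 (working shown to 7 dp, full precision carried).
D = 0.0319149² + 0.7765957² + 0.0957447² + 0.0319149² + 0.0638298² = 0.0010186 + 0.6031010 + 0.0091670 + 0.0010186 + 0.0040742 = 0.6183794.
So 1/D = 1.617130, i.e. 1.6171 to 4 decimal places.

1.6171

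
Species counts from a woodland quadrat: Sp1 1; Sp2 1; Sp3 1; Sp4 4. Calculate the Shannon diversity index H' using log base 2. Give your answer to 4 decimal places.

1.6645

Total N = 1+1+1+4 = 7, so the proportions are 0.142857, 0.142857, 0.142857, 0.571429 (working shown to 6 dp, full precision carried).
Each pᵢ log₂ pᵢ term: 0.142857×(-2.807355)=-0.401051, 0.142857×(-2.807355)=-0.401051, 0.142857×(-2.807355)=-0.401051, 0.571429×(-0.807355)=-0.461346.
Sum = -1.664498, so H' = 1.6645.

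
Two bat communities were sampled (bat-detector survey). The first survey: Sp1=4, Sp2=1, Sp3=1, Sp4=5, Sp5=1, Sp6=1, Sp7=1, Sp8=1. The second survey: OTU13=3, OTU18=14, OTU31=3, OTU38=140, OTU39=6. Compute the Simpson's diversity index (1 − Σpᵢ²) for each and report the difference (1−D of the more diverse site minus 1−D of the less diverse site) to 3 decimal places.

The first survey: N=15, proportions 0.26667, 0.06667, 0.06667, 0.33333, 0.06667, 0.06667, 0.06667, 0.06667, giving 1−D = 0.79111 (working shown to 5 dp, full precision carried).
The second survey: N=166, proportions 0.01807, 0.08434, 0.01807, 0.84337, 0.03614, giving 1−D = 0.27965.
Difference = |0.79111 − 0.27965| = 0.51146, i.e. 0.511 to 3 decimal places.

0.511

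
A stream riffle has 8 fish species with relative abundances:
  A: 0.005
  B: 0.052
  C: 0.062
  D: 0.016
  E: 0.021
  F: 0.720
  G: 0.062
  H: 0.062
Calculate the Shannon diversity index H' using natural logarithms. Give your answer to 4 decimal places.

1.0812

Each pᵢ ln pᵢ term (working shown to 6 dp, full precision carried): 0.005×(-5.298317)=-0.026492, 0.052×(-2.956512)=-0.153739, 0.062×(-2.780621)=-0.172398, 0.016×(-4.135167)=-0.066163, 0.021×(-3.863233)=-0.081128, 0.72×(-0.328504)=-0.236523, 0.062×(-2.780621)=-0.172398, 0.062×(-2.780621)=-0.172398.
Sum = -1.081239, so H' = 1.0812.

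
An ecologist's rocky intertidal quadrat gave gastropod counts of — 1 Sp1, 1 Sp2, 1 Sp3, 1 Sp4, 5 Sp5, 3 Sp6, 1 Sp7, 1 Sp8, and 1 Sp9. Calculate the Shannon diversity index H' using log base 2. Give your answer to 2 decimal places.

2.82

Total N = 1+1+1+1+5+3+1+1+1 = 15, so the proportions are 0.0667, 0.0667, 0.0667, 0.0667, 0.3333, 0.2, 0.0667, 0.0667, 0.0667 (working shown to 4 dp, full precision carried).
Each pᵢ log₂ pᵢ term: 0.0667×(-3.9069)=-0.2605, 0.0667×(-3.9069)=-0.2605, 0.0667×(-3.9069)=-0.2605, 0.0667×(-3.9069)=-0.2605, 0.3333×(-1.5850)=-0.5283, 0.2×(-2.3219)=-0.4644, 0.0667×(-3.9069)=-0.2605, 0.0667×(-3.9069)=-0.2605, 0.0667×(-3.9069)=-0.2605.
Sum = -2.8159, so H' = 2.82.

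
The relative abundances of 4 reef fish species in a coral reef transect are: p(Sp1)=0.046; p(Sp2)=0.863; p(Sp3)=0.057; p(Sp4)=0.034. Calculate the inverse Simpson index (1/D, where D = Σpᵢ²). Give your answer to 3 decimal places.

1.331

D = 0.046² + 0.863² + 0.057² + 0.034² = 0.002116 + 0.744769 + 0.003249 + 0.001156 = 0.751290 (working shown to 6 dp, full precision carried).
So 1/D = 1.33104, i.e. 1.331 to 3 decimal places.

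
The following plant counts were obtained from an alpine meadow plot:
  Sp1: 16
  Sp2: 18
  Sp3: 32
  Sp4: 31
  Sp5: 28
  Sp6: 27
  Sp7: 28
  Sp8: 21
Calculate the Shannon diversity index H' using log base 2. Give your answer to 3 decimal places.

2.962

Total N = 16+18+32+31+28+27+28+21 = 201, so the proportions are 0.0796, 0.08955, 0.1592, 0.15423, 0.1393, 0.13433, 0.1393, 0.10448 (working shown to 5 dp, full precision carried).
Each pᵢ log₂ pᵢ term: 0.0796×(-3.65105)=-0.29063, 0.08955×(-3.48113)=-0.31174, 0.1592×(-2.65105)=-0.42206, 0.15423×(-2.69686)=-0.41593, 0.1393×(-2.84370)=-0.39614, 0.13433×(-2.89616)=-0.38904, 0.1393×(-2.84370)=-0.39614, 0.10448×(-3.25873)=-0.34046.
Sum = -2.96214, so H' = 2.962.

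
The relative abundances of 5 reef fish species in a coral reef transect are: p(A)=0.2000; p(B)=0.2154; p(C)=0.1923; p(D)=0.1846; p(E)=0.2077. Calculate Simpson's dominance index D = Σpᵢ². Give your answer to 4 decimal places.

0.2006

D = 0.2² + 0.2154² + 0.1923² + 0.1846² + 0.2077² = 0.040000 + 0.046397 + 0.036979 + 0.034077 + 0.043139 = 0.200593 (working shown to 6 dp, full precision carried).
To 4 decimal places, D = 0.2006.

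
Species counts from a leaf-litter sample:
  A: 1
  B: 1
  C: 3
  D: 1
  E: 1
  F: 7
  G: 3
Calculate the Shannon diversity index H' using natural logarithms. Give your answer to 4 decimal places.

1.6442

Total N = 1+1+3+1+1+7+3 = 17, so the proportions are 0.058824, 0.058824, 0.176471, 0.058824, 0.058824, 0.411765, 0.176471 (working shown to 6 dp, full precision carried).
Each pᵢ ln pᵢ term: 0.058824×(-2.833213)=-0.166660, 0.058824×(-2.833213)=-0.166660, 0.176471×(-1.734601)=-0.306106, 0.058824×(-2.833213)=-0.166660, 0.058824×(-2.833213)=-0.166660, 0.411765×(-0.887303)=-0.365360, 0.176471×(-1.734601)=-0.306106.
Sum = -1.644211, so H' = 1.6442.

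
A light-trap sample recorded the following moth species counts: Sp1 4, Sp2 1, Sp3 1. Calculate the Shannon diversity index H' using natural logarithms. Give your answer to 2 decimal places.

0.87

Total N = 4+1+1 = 6, so the proportions are 0.6667, 0.1667, 0.1667 (working shown to 4 dp, full precision carried).
Each pᵢ ln pᵢ term: 0.6667×(-0.4055)=-0.2703, 0.1667×(-1.7918)=-0.2986, 0.1667×(-1.7918)=-0.2986.
Sum = -0.8676, so H' = 0.87.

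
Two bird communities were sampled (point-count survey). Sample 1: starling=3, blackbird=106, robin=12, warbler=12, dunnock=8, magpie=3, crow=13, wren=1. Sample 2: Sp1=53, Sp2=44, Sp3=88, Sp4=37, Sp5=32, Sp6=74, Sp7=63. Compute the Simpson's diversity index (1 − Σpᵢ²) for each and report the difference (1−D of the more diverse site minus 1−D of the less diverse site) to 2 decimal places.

0.31

Sample 1: N=158, proportions 0.019, 0.6709, 0.0759, 0.0759, 0.0506, 0.019, 0.0823, 0.0063, giving 1−D = 0.5283 (working shown to 4 dp, full precision carried).
Sample 2: N=391, proportions 0.1355, 0.1125, 0.2251, 0.0946, 0.0818, 0.1893, 0.1611, giving 1−D = 0.8409.
Difference = |0.5283 − 0.8409| = 0.3126, i.e. 0.31 to 2 decimal places.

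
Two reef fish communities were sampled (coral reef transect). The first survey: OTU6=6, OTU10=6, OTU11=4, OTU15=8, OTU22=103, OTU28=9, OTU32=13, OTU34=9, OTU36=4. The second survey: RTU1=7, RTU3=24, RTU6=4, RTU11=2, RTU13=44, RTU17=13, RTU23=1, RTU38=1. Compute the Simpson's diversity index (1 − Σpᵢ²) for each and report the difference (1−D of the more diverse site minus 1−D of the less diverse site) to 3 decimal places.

The first survey: N=162, proportions 0.03704, 0.03704, 0.02469, 0.04938, 0.6358, 0.05556, 0.08025, 0.05556, 0.02469, giving 1−D = 0.57674 (working shown to 5 dp, full precision carried).
The second survey: N=96, proportions 0.07292, 0.25, 0.04167, 0.02083, 0.45833, 0.13542, 0.01042, 0.01042, giving 1−D = 0.70139.
Difference = |0.57674 − 0.70139| = 0.12465, i.e. 0.125 to 3 decimal places.

0.125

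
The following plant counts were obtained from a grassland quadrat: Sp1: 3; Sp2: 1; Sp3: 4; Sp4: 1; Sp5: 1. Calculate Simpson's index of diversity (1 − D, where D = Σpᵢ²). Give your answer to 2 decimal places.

0.72

Total N = 3+1+4+1+1 = 10, so the proportions are 0.3, 0.1, 0.4, 0.1, 0.1 (working shown to 4 dp, full precision carried).
D = 0.3² + 0.1² + 0.4² + 0.1² + 0.1² = 0.0900 + 0.0100 + 0.1600 + 0.0100 + 0.0100 = 0.2800.
So 1 − D = 0.7200, i.e. 0.72 to 2 decimal places.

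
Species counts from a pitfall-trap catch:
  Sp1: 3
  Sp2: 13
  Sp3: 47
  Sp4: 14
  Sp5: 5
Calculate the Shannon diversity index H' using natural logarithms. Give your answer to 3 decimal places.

Total N = 3+13+47+14+5 = 82, so the proportions are 0.03659, 0.15854, 0.57317, 0.17073, 0.06098 (working shown to 5 dp, full precision carried).
Each pᵢ ln pᵢ term: 0.03659×(-3.30811)=-0.12103, 0.15854×(-1.84177)=-0.29199, 0.57317×(-0.55657)=-0.31901, 0.17073×(-1.76766)=-0.30180, 0.06098×(-2.79728)=-0.17057.
Sum = -1.20439, so H' = 1.204.

1.204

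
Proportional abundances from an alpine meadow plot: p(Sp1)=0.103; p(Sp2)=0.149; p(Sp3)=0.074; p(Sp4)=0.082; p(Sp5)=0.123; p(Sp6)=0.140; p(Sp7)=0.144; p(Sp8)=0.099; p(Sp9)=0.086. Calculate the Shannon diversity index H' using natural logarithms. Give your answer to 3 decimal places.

2.168

Each pᵢ ln pᵢ term (working shown to 5 dp, full precision carried): 0.103×(-2.27303)=-0.23412, 0.149×(-1.90381)=-0.28367, 0.074×(-2.60369)=-0.19267, 0.082×(-2.50104)=-0.20508, 0.123×(-2.09557)=-0.25776, 0.14×(-1.96611)=-0.27526, 0.144×(-1.93794)=-0.27906, 0.099×(-2.31264)=-0.22895, 0.086×(-2.45341)=-0.21099.
Sum = -2.16757, so H' = 2.168.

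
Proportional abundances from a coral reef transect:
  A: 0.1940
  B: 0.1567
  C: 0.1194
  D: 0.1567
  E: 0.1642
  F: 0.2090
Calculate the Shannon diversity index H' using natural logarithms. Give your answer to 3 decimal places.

Each pᵢ ln pᵢ term (working shown to 5 dp, full precision carried): 0.194×(-1.63990)=-0.31814, 0.1567×(-1.85342)=-0.29043, 0.1194×(-2.12528)=-0.25376, 0.1567×(-1.85342)=-0.29043, 0.1642×(-1.80667)=-0.29666, 0.209×(-1.56542)=-0.32717.
Sum = -1.77659, so H' = 1.777.

1.777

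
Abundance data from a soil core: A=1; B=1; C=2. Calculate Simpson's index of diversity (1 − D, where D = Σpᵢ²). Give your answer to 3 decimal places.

0.625

Total N = 1+1+2 = 4, so the proportions are 0.25, 0.25, 0.5 (working shown to 5 dp, full precision carried).
D = 0.25² + 0.25² + 0.5² = 0.06250 + 0.06250 + 0.25000 = 0.37500.
So 1 − D = 0.62500, i.e. 0.625 to 3 decimal places.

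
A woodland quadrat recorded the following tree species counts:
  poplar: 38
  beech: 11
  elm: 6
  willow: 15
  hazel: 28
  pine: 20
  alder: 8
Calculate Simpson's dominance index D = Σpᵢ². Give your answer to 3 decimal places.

0.194

Total N = 38+11+6+15+28+20+8 = 126, so the proportions are 0.30159, 0.0873, 0.04762, 0.11905, 0.22222, 0.15873, 0.06349 (working shown to 5 dp, full precision carried).
D = 0.30159² + 0.0873² + 0.04762² + 0.11905² + 0.22222² + 0.15873² + 0.06349² = 0.09095 + 0.00762 + 0.00227 + 0.01417 + 0.04938 + 0.02520 + 0.00403 = 0.19363.
To 3 decimal places, D = 0.194.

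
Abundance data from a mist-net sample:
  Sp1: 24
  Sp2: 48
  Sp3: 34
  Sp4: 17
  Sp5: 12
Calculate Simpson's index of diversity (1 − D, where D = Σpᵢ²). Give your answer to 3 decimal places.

0.755

Total N = 24+48+34+17+12 = 135, so the proportions are 0.17778, 0.35556, 0.25185, 0.12593, 0.08889 (working shown to 5 dp, full precision carried).
D = 0.17778² + 0.35556² + 0.25185² + 0.12593² + 0.08889² = 0.03160 + 0.12642 + 0.06343 + 0.01586 + 0.00790 = 0.24521.
So 1 − D = 0.75479, i.e. 0.755 to 3 decimal places.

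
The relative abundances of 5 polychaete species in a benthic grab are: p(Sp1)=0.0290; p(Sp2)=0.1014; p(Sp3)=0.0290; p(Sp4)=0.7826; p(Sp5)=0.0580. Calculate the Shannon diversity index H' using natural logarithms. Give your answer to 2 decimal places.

Each pᵢ ln pᵢ term (working shown to 4 dp, full precision carried): 0.029×(-3.5405)=-0.1027, 0.1014×(-2.2887)=-0.2321, 0.029×(-3.5405)=-0.1027, 0.7826×(-0.2451)=-0.1918, 0.058×(-2.8473)=-0.1651.
Sum = -0.7944, so H' = 0.79.

0.79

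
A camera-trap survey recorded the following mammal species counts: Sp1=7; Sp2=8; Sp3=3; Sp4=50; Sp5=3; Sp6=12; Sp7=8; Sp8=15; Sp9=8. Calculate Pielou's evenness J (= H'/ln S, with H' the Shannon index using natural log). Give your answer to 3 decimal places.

0.813

Total N = 7+8+3+50+3+12+8+15+8 = 114, so the proportions are 0.0614, 0.07018, 0.02632, 0.4386, 0.02632, 0.10526, 0.07018, 0.13158, 0.07018 (working shown to 5 dp, full precision carried).
H' = −Σ pᵢ ln pᵢ = −((-0.17133) + (-0.18644) + (-0.09573) + (-0.36148) + (-0.09573) + (-0.23698) + (-0.18644) + (-0.26686) + (-0.18644)) = 1.78742.
With S = 9 species, ln S = 2.19722, so J = 1.78742/2.19722 = 0.81349, i.e. 0.813 to 3 decimal places.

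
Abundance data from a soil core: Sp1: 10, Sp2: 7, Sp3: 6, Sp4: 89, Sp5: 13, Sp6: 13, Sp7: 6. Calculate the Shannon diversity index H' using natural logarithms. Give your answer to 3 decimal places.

Total N = 10+7+6+89+13+13+6 = 144, so the proportions are 0.06944, 0.04861, 0.04167, 0.61806, 0.09028, 0.09028, 0.04167 (working shown to 5 dp, full precision carried).
Each pᵢ ln pᵢ term: 0.06944×(-2.66723)=-0.18522, 0.04861×(-3.02390)=-0.14700, 0.04167×(-3.17805)=-0.13242, 0.61806×(-0.48118)=-0.29739, 0.09028×(-2.40486)=-0.21711, 0.09028×(-2.40486)=-0.21711, 0.04167×(-3.17805)=-0.13242.
Sum = -1.32866, so H' = 1.329.

1.329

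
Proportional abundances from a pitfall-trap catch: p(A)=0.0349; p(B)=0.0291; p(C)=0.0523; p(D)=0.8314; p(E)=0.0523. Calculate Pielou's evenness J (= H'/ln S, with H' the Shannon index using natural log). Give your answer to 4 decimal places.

H' = −Σ pᵢ ln pᵢ = −((-0.117099) + (-0.102927) + (-0.154325) + (-0.153513) + (-0.154325)) = 0.682189 (working shown to 6 dp, full precision carried).
With S = 5 species, ln S = 1.609438, so J = 0.682189/1.609438 = 0.423868, i.e. 0.4239 to 4 decimal places.

0.4239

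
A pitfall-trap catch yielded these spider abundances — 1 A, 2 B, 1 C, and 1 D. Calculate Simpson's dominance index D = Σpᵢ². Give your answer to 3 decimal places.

Total N = 1+2+1+1 = 5, so the proportions are 0.2, 0.4, 0.2, 0.2 (working shown to 5 dp, full precision carried).
D = 0.2² + 0.4² + 0.2² + 0.2² = 0.04000 + 0.16000 + 0.04000 + 0.04000 = 0.28000.
To 3 decimal places, D = 0.280.

0.280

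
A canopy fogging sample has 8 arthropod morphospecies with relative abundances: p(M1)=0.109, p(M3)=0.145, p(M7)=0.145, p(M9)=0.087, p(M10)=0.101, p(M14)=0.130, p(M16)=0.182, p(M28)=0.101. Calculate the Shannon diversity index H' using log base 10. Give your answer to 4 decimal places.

Each pᵢ log₁₀ pᵢ term (working shown to 6 dp, full precision carried): 0.109×(-0.962574)=-0.104921, 0.145×(-0.838632)=-0.121602, 0.145×(-0.838632)=-0.121602, 0.087×(-1.060481)=-0.092262, 0.101×(-0.995679)=-0.100564, 0.13×(-0.886057)=-0.115187, 0.182×(-0.739929)=-0.134667, 0.101×(-0.995679)=-0.100564.
Sum = -0.891367, so H' = 0.8914.

0.8914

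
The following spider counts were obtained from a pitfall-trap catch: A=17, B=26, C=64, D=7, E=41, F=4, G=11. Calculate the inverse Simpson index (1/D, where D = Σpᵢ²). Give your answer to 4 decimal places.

4.1715

Total N = 17+26+64+7+41+4+11 = 170, so the proportions are 0.1, 0.15294118, 0.37647059, 0.04117647, 0.24117647, 0.02352941, 0.06470588 (working shown to 8 dp, full precision carried).
D = 0.1² + 0.15294118² + 0.37647059² + 0.04117647² + 0.24117647² + 0.02352941² + 0.06470588² = 0.01000000 + 0.02339100 + 0.14173010 + 0.00169550 + 0.05816609 + 0.00055363 + 0.00418685 = 0.23972318.
So 1/D = 4.171478, i.e. 4.1715 to 4 decimal places.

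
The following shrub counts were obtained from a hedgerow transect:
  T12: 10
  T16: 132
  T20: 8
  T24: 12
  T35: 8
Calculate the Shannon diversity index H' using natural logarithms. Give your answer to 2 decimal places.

Total N = 10+132+8+12+8 = 170, so the proportions are 0.0588, 0.7765, 0.0471, 0.0706, 0.0471 (working shown to 4 dp, full precision carried).
Each pᵢ ln pᵢ term: 0.0588×(-2.8332)=-0.1667, 0.7765×(-0.2530)=-0.1964, 0.0471×(-3.0564)=-0.1438, 0.0706×(-2.6509)=-0.1871, 0.0471×(-3.0564)=-0.1438.
Sum = -0.8379, so H' = 0.84.

0.84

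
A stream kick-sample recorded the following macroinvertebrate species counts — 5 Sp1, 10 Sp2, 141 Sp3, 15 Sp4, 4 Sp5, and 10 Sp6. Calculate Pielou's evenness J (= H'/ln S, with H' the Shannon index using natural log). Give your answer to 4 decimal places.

0.5060

Total N = 5+10+141+15+4+10 = 185, so the proportions are 0.027027, 0.054054, 0.762162, 0.081081, 0.021622, 0.054054 (working shown to 6 dp, full precision carried).
H' = −Σ pᵢ ln pᵢ = −((-0.097592) + (-0.157717) + (-0.207000) + (-0.203700) + (-0.082899) + (-0.157717)) = 0.906626.
With S = 6 species, ln S = 1.791759, so J = 0.906626/1.791759 = 0.505998, i.e. 0.5060 to 4 decimal places.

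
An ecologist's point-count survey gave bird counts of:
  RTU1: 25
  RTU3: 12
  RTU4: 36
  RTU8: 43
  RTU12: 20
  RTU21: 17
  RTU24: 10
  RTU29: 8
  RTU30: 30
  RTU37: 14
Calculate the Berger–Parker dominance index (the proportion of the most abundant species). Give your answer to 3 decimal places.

Total N = 25+12+36+43+20+17+10+8+30+14 = 215, so the proportions are 0.11628, 0.05581, 0.16744, 0.2, 0.09302, 0.07907, 0.04651, 0.03721, 0.13953, 0.06512 (working shown to 5 dp, full precision carried).
The largest proportion is 0.2, i.e. d = 0.200 to 3 decimal places.

0.200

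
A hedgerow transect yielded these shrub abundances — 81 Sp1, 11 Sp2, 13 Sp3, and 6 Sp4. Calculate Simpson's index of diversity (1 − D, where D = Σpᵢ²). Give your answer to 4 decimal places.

Total N = 81+11+13+6 = 111, so the proportions are 0.72973, 0.099099, 0.117117, 0.054054 (working shown to 6 dp, full precision carried).
D = 0.72973² + 0.099099² + 0.117117² + 0.054054² = 0.532505 + 0.009821 + 0.013716 + 0.002922 = 0.558964.
So 1 − D = 0.441036, i.e. 0.4410 to 4 decimal places.

0.4410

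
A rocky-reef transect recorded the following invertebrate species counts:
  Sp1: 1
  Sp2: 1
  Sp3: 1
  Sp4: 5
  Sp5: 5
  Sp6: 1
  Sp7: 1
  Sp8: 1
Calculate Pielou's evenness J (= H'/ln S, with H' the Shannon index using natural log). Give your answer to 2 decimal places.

0.85

Total N = 1+1+1+5+5+1+1+1 = 16, so the proportions are 0.0625, 0.0625, 0.0625, 0.3125, 0.3125, 0.0625, 0.0625, 0.0625 (working shown to 4 dp, full precision carried).
H' = −Σ pᵢ ln pᵢ = −((-0.1733) + (-0.1733) + (-0.1733) + (-0.3635) + (-0.3635) + (-0.1733) + (-0.1733) + (-0.1733)) = 1.7667.
With S = 8 species, ln S = 2.0794, so J = 1.7667/2.0794 = 0.8496, i.e. 0.85 to 2 decimal places.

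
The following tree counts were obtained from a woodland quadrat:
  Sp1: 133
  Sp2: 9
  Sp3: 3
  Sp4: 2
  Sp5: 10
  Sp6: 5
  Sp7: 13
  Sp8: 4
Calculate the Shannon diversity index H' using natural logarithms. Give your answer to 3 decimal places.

1.026

Total N = 133+9+3+2+10+5+13+4 = 179, so the proportions are 0.74302, 0.05028, 0.01676, 0.01117, 0.05587, 0.02793, 0.07263, 0.02235 (working shown to 5 dp, full precision carried).
Each pᵢ ln pᵢ term: 0.74302×(-0.29704)=-0.22070, 0.05028×(-2.99016)=-0.15034, 0.01676×(-4.08877)=-0.06853, 0.01117×(-4.49424)=-0.05021, 0.05587×(-2.88480)=-0.16116, 0.02793×(-3.57795)=-0.09994, 0.07263×(-2.62244)=-0.19046, 0.02235×(-3.80109)=-0.08494.
Sum = -1.02629, so H' = 1.026.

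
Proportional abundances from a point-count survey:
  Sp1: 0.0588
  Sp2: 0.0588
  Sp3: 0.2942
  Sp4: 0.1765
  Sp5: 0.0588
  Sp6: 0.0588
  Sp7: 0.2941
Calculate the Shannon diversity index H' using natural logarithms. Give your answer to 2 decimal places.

1.69

Each pᵢ ln pᵢ term (working shown to 4 dp, full precision carried): 0.0588×(-2.8336)=-0.1666, 0.0588×(-2.8336)=-0.1666, 0.2942×(-1.2235)=-0.3600, 0.1765×(-1.7344)=-0.3061, 0.0588×(-2.8336)=-0.1666, 0.0588×(-2.8336)=-0.1666, 0.2941×(-1.2238)=-0.3599.
Sum = -1.6925, so H' = 1.69.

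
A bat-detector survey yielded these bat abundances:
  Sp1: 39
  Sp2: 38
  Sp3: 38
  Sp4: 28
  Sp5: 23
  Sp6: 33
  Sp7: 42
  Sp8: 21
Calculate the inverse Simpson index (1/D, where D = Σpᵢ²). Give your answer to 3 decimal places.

7.614

Total N = 39+38+38+28+23+33+42+21 = 262, so the proportions are 0.148855, 0.1450382, 0.1450382, 0.1068702, 0.0877863, 0.1259542, 0.1603053, 0.0801527 (working shown to 7 dp, full precision carried).
D = 0.148855² + 0.1450382² + 0.1450382² + 0.1068702² + 0.0877863² + 0.1259542² + 0.1603053² + 0.0801527² = 0.0221578 + 0.0210361 + 0.0210361 + 0.0114212 + 0.0077064 + 0.0158645 + 0.0256978 + 0.0064245 = 0.1313443.
So 1/D = 7.61358, i.e. 7.614 to 3 decimal places.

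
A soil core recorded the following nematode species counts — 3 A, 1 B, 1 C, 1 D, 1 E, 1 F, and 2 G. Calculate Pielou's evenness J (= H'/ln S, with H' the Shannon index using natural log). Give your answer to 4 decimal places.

0.9427

Total N = 3+1+1+1+1+1+2 = 10, so the proportions are 0.3, 0.1, 0.1, 0.1, 0.1, 0.1, 0.2 (working shown to 6 dp, full precision carried).
H' = −Σ pᵢ ln pᵢ = −((-0.361192) + (-0.230259) + (-0.230259) + (-0.230259) + (-0.230259) + (-0.230259) + (-0.321888)) = 1.834372.
With S = 7 species, ln S = 1.945910, so J = 1.834372/1.945910 = 0.942681, i.e. 0.9427 to 4 decimal places.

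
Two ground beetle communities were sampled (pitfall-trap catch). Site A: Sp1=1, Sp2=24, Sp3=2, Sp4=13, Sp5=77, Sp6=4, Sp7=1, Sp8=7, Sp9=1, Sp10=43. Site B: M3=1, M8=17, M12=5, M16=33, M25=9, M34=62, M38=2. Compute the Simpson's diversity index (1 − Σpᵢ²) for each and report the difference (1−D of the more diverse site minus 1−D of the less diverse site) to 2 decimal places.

Site A: N=173, proportions 0.0058, 0.1387, 0.0116, 0.0751, 0.4451, 0.0231, 0.0058, 0.0405, 0.0058, 0.2486, giving 1−D = 0.7128 (working shown to 4 dp, full precision carried).
Site B: N=129, proportions 0.0078, 0.1318, 0.0388, 0.2558, 0.0698, 0.4806, 0.0155, giving 1−D = 0.6795.
Difference = |0.7128 − 0.6795| = 0.0333, i.e. 0.03 to 2 decimal places.

0.03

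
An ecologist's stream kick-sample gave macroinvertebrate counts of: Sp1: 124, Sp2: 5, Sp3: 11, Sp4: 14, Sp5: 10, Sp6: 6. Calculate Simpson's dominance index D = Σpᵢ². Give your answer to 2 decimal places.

Total N = 124+5+11+14+10+6 = 170, so the proportions are 0.7294, 0.0294, 0.0647, 0.0824, 0.0588, 0.0353 (working shown to 4 dp, full precision carried).
D = 0.7294² + 0.0294² + 0.0647² + 0.0824² + 0.0588² + 0.0353² = 0.5320 + 0.0009 + 0.0042 + 0.0068 + 0.0035 + 0.0012 = 0.5486.
To 2 decimal places, D = 0.55.

0.55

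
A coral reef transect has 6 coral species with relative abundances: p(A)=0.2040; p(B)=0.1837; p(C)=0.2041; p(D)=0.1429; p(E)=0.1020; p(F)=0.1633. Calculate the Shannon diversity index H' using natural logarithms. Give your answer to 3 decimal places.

Each pᵢ ln pᵢ term (working shown to 5 dp, full precision carried): 0.204×(-1.58964)=-0.32429, 0.1837×(-1.69445)=-0.31127, 0.2041×(-1.58915)=-0.32434, 0.1429×(-1.94561)=-0.27803, 0.102×(-2.28278)=-0.23284, 0.1633×(-1.81217)=-0.29593.
Sum = -1.76670, so H' = 1.767.

1.767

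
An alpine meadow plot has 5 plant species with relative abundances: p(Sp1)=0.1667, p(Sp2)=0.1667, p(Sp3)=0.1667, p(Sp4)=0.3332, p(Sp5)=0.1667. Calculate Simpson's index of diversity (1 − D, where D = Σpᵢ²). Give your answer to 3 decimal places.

D = 0.1667² + 0.1667² + 0.1667² + 0.3332² + 0.1667² = 0.02779 + 0.02779 + 0.02779 + 0.11102 + 0.02779 = 0.22218 (working shown to 5 dp, full precision carried).
So 1 − D = 0.77782, i.e. 0.778 to 3 decimal places.

0.778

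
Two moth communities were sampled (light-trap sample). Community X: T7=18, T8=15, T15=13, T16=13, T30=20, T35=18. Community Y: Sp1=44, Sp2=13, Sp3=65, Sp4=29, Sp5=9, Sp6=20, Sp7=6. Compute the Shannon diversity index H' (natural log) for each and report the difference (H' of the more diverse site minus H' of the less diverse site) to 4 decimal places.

Community X: N=97, proportions 0.185567, 0.154639, 0.134021, 0.134021, 0.206186, 0.185567, giving H' = 1.778036 (working shown to 6 dp, full precision carried).
Community Y: N=186, proportions 0.236559, 0.069892, 0.349462, 0.155914, 0.048387, 0.107527, 0.032258, giving H' = 1.681254.
Difference = |1.778036 − 1.681254| = 0.096782, i.e. 0.0968 to 4 decimal places.

0.0968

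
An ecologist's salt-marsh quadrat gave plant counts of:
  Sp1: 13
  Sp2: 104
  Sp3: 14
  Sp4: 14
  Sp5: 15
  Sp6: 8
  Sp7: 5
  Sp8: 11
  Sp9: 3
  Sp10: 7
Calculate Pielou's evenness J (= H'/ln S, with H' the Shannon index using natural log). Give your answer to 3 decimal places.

0.723

Total N = 13+104+14+14+15+8+5+11+3+7 = 194, so the proportions are 0.06701, 0.53608, 0.07216, 0.07216, 0.07732, 0.04124, 0.02577, 0.0567, 0.01546, 0.03608 (working shown to 5 dp, full precision carried).
H' = −Σ pᵢ ln pᵢ = −((-0.18112) + (-0.33423) + (-0.18971) + (-0.18971) + (-0.19792) + (-0.13148) + (-0.09429) + (-0.16273) + (-0.06447) + (-0.11986)) = 1.66553.
With S = 10 species, ln S = 2.30259, so J = 1.66553/2.30259 = 0.72333, i.e. 0.723 to 3 decimal places.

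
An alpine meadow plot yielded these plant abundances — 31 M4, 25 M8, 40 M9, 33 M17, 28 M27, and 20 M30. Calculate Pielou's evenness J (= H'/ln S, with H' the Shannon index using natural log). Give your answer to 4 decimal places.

0.9872

Total N = 31+25+40+33+28+20 = 177, so the proportions are 0.175141, 0.141243, 0.225989, 0.186441, 0.158192, 0.112994 (working shown to 6 dp, full precision carried).
H' = −Σ pᵢ ln pᵢ = −((-0.305125) + (-0.276451) + (-0.336106) + (-0.313154) + (-0.291698) + (-0.246375)) = 1.768908.
With S = 6 species, ln S = 1.791759, so J = 1.768908/1.791759 = 0.987246, i.e. 0.9872 to 4 decimal places.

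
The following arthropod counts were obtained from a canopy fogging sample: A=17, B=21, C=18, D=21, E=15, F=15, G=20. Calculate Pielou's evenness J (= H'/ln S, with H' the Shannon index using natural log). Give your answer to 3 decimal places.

0.995

Total N = 17+21+18+21+15+15+20 = 127, so the proportions are 0.13386, 0.16535, 0.14173, 0.16535, 0.11811, 0.11811, 0.15748 (working shown to 5 dp, full precision carried).
H' = −Σ pᵢ ln pᵢ = −((-0.26919) + (-0.29758) + (-0.27692) + (-0.29758) + (-0.25230) + (-0.25230) + (-0.29110)) = 1.93696.
With S = 7 species, ln S = 1.94591, so J = 1.93696/1.94591 = 0.99540, i.e. 0.995 to 3 decimal places.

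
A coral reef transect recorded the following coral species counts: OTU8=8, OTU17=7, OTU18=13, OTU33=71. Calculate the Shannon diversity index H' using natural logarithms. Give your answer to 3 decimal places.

0.896

Total N = 8+7+13+71 = 99, so the proportions are 0.08081, 0.07071, 0.13131, 0.71717 (working shown to 5 dp, full precision carried).
Each pᵢ ln pᵢ term: 0.08081×(-2.51568)=-0.20329, 0.07071×(-2.64921)=-0.18732, 0.13131×(-2.03017)=-0.26659, 0.71717×(-0.33244)=-0.23842.
Sum = -0.89561, so H' = 0.896.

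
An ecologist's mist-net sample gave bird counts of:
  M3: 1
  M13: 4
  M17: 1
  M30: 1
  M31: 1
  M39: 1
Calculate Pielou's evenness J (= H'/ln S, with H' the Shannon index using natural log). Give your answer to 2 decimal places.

0.88

Total N = 1+4+1+1+1+1 = 9, so the proportions are 0.1111, 0.4444, 0.1111, 0.1111, 0.1111, 0.1111 (working shown to 4 dp, full precision carried).
H' = −Σ pᵢ ln pᵢ = −((-0.2441) + (-0.3604) + (-0.2441) + (-0.2441) + (-0.2441) + (-0.2441)) = 1.5811.
With S = 6 species, ln S = 1.7918, so J = 1.5811/1.7918 = 0.8824, i.e. 0.88 to 2 decimal places.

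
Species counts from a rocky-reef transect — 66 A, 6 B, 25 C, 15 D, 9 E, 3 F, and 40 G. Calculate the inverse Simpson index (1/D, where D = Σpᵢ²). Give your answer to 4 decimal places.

3.8800

Total N = 66+6+25+15+9+3+40 = 164, so the proportions are 0.40243902, 0.03658537, 0.15243902, 0.09146341, 0.05487805, 0.01829268, 0.24390244 (working shown to 8 dp, full precision carried).
D = 0.40243902² + 0.03658537² + 0.15243902² + 0.09146341² + 0.05487805² + 0.01829268² + 0.24390244² = 0.16195717 + 0.00133849 + 0.02323766 + 0.00836556 + 0.00301160 + 0.00033462 + 0.05948840 = 0.25773349.
So 1/D = 3.879977, i.e. 3.8800 to 4 decimal places.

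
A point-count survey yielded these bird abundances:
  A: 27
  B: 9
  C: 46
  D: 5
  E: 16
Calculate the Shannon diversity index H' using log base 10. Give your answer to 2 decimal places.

0.59

Total N = 27+9+46+5+16 = 103, so the proportions are 0.2621, 0.0874, 0.4466, 0.0485, 0.1553 (working shown to 4 dp, full precision carried).
Each pᵢ log₁₀ pᵢ term: 0.2621×(-0.5815)=-0.1524, 0.0874×(-1.0586)=-0.0925, 0.4466×(-0.3501)=-0.1563, 0.0485×(-1.3139)=-0.0638, 0.1553×(-0.8087)=-0.1256.
Sum = -0.5907, so H' = 0.59.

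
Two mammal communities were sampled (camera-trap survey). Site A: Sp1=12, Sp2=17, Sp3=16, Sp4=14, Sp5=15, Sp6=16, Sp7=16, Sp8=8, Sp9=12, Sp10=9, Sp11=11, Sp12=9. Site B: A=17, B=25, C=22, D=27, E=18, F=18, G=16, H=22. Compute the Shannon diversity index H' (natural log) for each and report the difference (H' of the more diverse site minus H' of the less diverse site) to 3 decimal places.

0.393

Site A: N=155, proportions 0.07742, 0.10968, 0.10323, 0.09032, 0.09677, 0.10323, 0.10323, 0.05161, 0.07742, 0.05806, 0.07097, 0.05806, giving H' = 2.45622 (working shown to 5 dp, full precision carried).
Site B: N=165, proportions 0.10303, 0.15152, 0.13333, 0.16364, 0.10909, 0.10909, 0.09697, 0.13333, giving H' = 2.06325.
Difference = |2.45622 − 2.06325| = 0.39297, i.e. 0.393 to 3 decimal places.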